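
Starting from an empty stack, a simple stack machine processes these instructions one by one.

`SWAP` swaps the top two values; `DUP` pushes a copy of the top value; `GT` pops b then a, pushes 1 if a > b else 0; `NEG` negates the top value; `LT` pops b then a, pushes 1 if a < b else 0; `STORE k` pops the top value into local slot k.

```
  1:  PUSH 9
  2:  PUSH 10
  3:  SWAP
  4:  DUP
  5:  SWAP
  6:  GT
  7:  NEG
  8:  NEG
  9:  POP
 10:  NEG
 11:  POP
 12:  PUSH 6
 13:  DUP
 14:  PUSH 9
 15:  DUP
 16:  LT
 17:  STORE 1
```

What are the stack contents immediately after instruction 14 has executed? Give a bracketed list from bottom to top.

[6, 6, 9]

PUSH 9   [9]
PUSH 10  [9, 10]
SWAP     [10, 9]
DUP      [10, 9, 9]
SWAP     [10, 9, 9]
GT       [10, 0]
NEG      [10, 0]
NEG      [10, 0]
POP      [10]
NEG      [-10]
POP      []
PUSH 6   [6]
DUP      [6, 6]
PUSH 9   [6, 6, 9]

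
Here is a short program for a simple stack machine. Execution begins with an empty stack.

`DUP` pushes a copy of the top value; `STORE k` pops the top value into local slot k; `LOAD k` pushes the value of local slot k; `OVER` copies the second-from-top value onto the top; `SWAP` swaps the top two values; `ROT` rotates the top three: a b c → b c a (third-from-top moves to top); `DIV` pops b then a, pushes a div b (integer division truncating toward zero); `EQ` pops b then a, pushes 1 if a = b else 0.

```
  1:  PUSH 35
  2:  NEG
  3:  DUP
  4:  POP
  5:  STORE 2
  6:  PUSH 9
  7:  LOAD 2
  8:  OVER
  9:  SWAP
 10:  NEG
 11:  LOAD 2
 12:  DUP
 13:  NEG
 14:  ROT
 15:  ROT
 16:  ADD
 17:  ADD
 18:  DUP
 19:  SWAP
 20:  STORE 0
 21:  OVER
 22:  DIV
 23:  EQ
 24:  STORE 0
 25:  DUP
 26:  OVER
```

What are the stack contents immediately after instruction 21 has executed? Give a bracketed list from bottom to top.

PUSH 35 : 35
NEG     : -35
DUP     : -35 -35
POP     : -35
STORE 2 : (empty)
PUSH 9  : 9
LOAD 2  : 9 -35
OVER    : 9 -35 9
SWAP    : 9 9 -35
NEG     : 9 9 35
LOAD 2  : 9 9 35 -35
DUP     : 9 9 35 -35 -35
NEG     : 9 9 35 -35 35
ROT     : 9 9 -35 35 35
ROT     : 9 9 35 35 -35
ADD     : 9 9 35 0
ADD     : 9 9 35
DUP     : 9 9 35 35
SWAP    : 9 9 35 35
STORE 0 : 9 9 35
OVER    : 9 9 35 9

[9, 9, 35, 9]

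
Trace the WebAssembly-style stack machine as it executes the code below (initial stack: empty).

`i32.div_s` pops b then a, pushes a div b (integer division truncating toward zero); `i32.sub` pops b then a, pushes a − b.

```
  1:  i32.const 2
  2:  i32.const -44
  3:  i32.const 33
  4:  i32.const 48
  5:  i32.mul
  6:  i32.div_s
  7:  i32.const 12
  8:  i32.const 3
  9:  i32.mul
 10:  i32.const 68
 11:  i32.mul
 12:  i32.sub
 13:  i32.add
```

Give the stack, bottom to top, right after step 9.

i32.const 2   → 2
i32.const -44 → 2 -44
i32.const 33  → 2 -44 33
i32.const 48  → 2 -44 33 48
i32.mul       → 2 -44 1584
i32.div_s     → 2 0
i32.const 12  → 2 0 12
i32.const 3   → 2 0 12 3
i32.mul       → 2 0 36

[2, 0, 36]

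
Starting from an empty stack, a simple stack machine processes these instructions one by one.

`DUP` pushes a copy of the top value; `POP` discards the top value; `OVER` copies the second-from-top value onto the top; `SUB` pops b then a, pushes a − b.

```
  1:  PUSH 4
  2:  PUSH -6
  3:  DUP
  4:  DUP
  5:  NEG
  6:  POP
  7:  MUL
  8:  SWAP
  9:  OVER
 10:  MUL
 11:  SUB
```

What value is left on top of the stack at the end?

PUSH 4  → [4]
PUSH -6 → [4, -6]
DUP     → [4, -6, -6]
DUP     → [4, -6, -6, -6]
NEG     → [4, -6, -6, 6]
POP     → [4, -6, -6]
MUL     → [4, 36]
SWAP    → [36, 4]
OVER    → [36, 4, 36]
MUL     → [36, 144]
SUB     → [-108]

-108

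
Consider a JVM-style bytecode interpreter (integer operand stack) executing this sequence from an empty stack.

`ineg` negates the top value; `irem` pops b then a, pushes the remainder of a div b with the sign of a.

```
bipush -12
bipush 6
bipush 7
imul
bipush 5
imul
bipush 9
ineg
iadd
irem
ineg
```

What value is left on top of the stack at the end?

12

bipush -12  [-12]
bipush 6    [-12, 6]
bipush 7    [-12, 6, 7]
imul        [-12, 42]
bipush 5    [-12, 42, 5]
imul        [-12, 210]
bipush 9    [-12, 210, 9]
ineg        [-12, 210, -9]
iadd        [-12, 201]
irem        [-12]
ineg        [12]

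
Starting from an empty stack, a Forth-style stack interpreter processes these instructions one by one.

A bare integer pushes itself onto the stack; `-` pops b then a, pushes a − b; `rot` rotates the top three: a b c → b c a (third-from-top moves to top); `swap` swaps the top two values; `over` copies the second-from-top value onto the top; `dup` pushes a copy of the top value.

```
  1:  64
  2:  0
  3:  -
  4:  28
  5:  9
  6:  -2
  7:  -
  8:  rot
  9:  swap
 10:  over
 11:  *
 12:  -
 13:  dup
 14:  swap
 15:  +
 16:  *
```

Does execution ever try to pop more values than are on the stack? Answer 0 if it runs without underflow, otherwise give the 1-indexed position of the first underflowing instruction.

0

64   -> [64]
0    -> [64, 0]
-    -> [64]
28   -> [64, 28]
9    -> [64, 28, 9]
-2   -> [64, 28, 9, -2]
-    -> [64, 28, 11]
rot  -> [28, 11, 64]
swap -> [28, 64, 11]
over -> [28, 64, 11, 64]
*    -> [28, 64, 704]
-    -> [28, -640]
dup  -> [28, -640, -640]
swap -> [28, -640, -640]
+    -> [28, -1280]
*    -> [-35840]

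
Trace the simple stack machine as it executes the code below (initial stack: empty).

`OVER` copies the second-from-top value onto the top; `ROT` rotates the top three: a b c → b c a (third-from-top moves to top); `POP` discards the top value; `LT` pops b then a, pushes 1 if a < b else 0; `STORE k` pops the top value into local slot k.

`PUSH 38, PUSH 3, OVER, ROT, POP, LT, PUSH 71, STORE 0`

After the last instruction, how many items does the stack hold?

1

PUSH 38 : 38
PUSH 3  : 38 3
OVER    : 38 3 38
ROT     : 3 38 38
POP     : 3 38
LT      : 1
PUSH 71 : 1 71
STORE 0 : 1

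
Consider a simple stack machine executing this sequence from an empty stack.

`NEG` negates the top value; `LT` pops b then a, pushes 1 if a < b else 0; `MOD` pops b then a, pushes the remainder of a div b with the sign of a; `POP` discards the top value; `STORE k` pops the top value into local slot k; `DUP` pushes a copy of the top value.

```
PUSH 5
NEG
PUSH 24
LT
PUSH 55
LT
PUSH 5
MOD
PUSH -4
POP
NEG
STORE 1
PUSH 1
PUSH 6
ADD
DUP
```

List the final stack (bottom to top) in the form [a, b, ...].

PUSH 5  → [5]
NEG     → [-5]
PUSH 24 → [-5, 24]
LT      → [1]
PUSH 55 → [1, 55]
LT      → [1]
PUSH 5  → [1, 5]
MOD     → [1]
PUSH -4 → [1, -4]
POP     → [1]
NEG     → [-1]
STORE 1 → []
PUSH 1  → [1]
PUSH 6  → [1, 6]
ADD     → [7]
DUP     → [7, 7]

[7, 7]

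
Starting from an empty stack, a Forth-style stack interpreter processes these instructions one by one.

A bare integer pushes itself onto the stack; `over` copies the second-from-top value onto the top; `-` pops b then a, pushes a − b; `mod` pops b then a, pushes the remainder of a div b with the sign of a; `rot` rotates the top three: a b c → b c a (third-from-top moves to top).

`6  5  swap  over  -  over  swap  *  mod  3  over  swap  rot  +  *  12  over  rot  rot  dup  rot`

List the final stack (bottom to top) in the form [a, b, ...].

[0, 12, 12, 0]

6    → 6
5    → 6 5
swap → 5 6
over → 5 6 5
-    → 5 1
over → 5 1 5
swap → 5 5 1
*    → 5 5
mod  → 0
3    → 0 3
over → 0 3 0
swap → 0 0 3
rot  → 0 3 0
+    → 0 3
*    → 0
12   → 0 12
over → 0 12 0
rot  → 12 0 0
rot  → 0 0 12
dup  → 0 0 12 12
rot  → 0 12 12 0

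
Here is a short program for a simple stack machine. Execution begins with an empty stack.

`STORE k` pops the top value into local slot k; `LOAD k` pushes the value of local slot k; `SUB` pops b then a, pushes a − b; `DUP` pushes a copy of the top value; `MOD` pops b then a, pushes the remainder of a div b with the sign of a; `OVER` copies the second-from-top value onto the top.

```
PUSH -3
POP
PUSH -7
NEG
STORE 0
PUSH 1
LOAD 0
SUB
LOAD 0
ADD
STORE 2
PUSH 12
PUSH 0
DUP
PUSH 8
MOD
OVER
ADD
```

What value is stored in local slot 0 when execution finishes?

PUSH -3 : [-3]
POP     : []
PUSH -7 : [-7]
NEG     : [7]
STORE 0 : []
PUSH 1  : [1]
LOAD 0  : [1, 7]
SUB     : [-6]
LOAD 0  : [-6, 7]
ADD     : [1]
STORE 2 : []
PUSH 12 : [12]
PUSH 0  : [12, 0]
DUP     : [12, 0, 0]
PUSH 8  : [12, 0, 0, 8]
MOD     : [12, 0, 0]
OVER    : [12, 0, 0, 0]
ADD     : [12, 0, 0]

7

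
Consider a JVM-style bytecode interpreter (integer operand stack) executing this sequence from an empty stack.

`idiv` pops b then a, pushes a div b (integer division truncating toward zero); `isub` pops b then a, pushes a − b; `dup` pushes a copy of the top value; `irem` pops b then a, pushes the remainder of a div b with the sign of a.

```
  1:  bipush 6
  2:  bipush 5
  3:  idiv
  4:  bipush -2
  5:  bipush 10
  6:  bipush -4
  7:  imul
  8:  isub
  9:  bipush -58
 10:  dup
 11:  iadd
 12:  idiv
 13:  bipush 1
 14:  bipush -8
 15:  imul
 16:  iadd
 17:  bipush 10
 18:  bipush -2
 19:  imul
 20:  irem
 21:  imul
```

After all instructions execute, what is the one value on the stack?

bipush 6    [6]
bipush 5    [6, 5]
idiv        [1]
bipush -2   [1, -2]
bipush 10   [1, -2, 10]
bipush -4   [1, -2, 10, -4]
imul        [1, -2, -40]
isub        [1, 38]
bipush -58  [1, 38, -58]
dup         [1, 38, -58, -58]
iadd        [1, 38, -116]
idiv        [1, 0]
bipush 1    [1, 0, 1]
bipush -8   [1, 0, 1, -8]
imul        [1, 0, -8]
iadd        [1, -8]
bipush 10   [1, -8, 10]
bipush -2   [1, -8, 10, -2]
imul        [1, -8, -20]
irem        [1, -8]
imul        [-8]

-8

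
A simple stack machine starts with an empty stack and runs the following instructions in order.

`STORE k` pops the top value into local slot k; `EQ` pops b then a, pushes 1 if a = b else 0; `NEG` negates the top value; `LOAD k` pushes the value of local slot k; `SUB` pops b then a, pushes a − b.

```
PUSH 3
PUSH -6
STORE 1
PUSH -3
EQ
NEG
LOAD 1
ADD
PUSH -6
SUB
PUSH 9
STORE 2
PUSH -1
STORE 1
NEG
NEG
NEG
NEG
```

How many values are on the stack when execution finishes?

1

PUSH 3  -> [3]
PUSH -6 -> [3, -6]
STORE 1 -> [3]
PUSH -3 -> [3, -3]
EQ      -> [0]
NEG     -> [0]
LOAD 1  -> [0, -6]
ADD     -> [-6]
PUSH -6 -> [-6, -6]
SUB     -> [0]
PUSH 9  -> [0, 9]
STORE 2 -> [0]
PUSH -1 -> [0, -1]
STORE 1 -> [0]
NEG     -> [0]
NEG     -> [0]
NEG     -> [0]
NEG     -> [0]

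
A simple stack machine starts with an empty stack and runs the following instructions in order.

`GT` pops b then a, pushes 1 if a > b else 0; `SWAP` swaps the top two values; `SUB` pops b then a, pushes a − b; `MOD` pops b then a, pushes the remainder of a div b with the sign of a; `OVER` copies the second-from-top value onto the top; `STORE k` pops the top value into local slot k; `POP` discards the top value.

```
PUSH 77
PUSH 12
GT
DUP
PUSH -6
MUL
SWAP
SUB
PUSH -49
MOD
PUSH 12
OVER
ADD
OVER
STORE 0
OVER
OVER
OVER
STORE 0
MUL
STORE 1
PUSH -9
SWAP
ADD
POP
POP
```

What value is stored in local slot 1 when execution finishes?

PUSH 77  -> 77
PUSH 12  -> 77 12
GT       -> 1
DUP      -> 1 1
PUSH -6  -> 1 1 -6
MUL      -> 1 -6
SWAP     -> -6 1
SUB      -> -7
PUSH -49 -> -7 -49
MOD      -> -7
PUSH 12  -> -7 12
OVER     -> -7 12 -7
ADD      -> -7 5
OVER     -> -7 5 -7
STORE 0  -> -7 5
OVER     -> -7 5 -7
OVER     -> -7 5 -7 5
OVER     -> -7 5 -7 5 -7
STORE 0  -> -7 5 -7 5
MUL      -> -7 5 -35
STORE 1  -> -7 5
PUSH -9  -> -7 5 -9
SWAP     -> -7 -9 5
ADD      -> -7 -4
POP      -> -7
POP      -> (empty)

-35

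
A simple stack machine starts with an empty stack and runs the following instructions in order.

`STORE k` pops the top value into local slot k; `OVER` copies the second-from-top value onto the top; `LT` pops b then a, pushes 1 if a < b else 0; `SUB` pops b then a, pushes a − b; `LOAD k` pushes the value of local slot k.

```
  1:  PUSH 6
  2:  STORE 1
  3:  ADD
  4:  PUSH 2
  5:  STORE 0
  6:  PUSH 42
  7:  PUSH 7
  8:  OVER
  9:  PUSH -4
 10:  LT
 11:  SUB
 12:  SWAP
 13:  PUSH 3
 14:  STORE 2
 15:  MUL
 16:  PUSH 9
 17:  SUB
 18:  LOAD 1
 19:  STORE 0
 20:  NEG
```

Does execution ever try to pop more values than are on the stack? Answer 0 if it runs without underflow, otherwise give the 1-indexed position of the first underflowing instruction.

3

PUSH 6   6
STORE 1  (empty)
ADD  — needs 2 operands, stack has 0 → underflow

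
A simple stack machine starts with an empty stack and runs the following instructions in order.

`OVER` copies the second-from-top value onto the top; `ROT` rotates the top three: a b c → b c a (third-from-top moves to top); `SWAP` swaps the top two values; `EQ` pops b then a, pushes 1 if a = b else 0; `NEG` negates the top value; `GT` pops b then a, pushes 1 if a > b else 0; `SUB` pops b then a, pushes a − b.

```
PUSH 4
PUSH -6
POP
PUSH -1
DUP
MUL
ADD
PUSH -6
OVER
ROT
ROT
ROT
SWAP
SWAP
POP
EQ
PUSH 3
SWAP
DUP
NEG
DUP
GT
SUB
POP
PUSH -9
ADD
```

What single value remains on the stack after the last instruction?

PUSH 4  : 4
PUSH -6 : 4 -6
POP     : 4
PUSH -1 : 4 -1
DUP     : 4 -1 -1
MUL     : 4 1
ADD     : 5
PUSH -6 : 5 -6
OVER    : 5 -6 5
ROT     : -6 5 5
ROT     : 5 5 -6
ROT     : 5 -6 5
SWAP    : 5 5 -6
SWAP    : 5 -6 5
POP     : 5 -6
EQ      : 0
PUSH 3  : 0 3
SWAP    : 3 0
DUP     : 3 0 0
NEG     : 3 0 0
DUP     : 3 0 0 0
GT      : 3 0 0
SUB     : 3 0
POP     : 3
PUSH -9 : 3 -9
ADD     : -6

-6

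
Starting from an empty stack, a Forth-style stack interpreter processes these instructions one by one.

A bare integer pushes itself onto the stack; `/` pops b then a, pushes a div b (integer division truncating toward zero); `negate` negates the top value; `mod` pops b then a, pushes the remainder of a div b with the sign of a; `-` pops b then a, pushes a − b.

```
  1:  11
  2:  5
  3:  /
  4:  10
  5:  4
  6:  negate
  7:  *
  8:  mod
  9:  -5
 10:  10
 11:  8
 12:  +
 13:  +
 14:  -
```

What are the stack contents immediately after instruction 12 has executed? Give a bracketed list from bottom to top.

11     : [11]
5      : [11, 5]
/      : [2]
10     : [2, 10]
4      : [2, 10, 4]
negate : [2, 10, -4]
*      : [2, -40]
mod    : [2]
-5     : [2, -5]
10     : [2, -5, 10]
8      : [2, -5, 10, 8]
+      : [2, -5, 18]

[2, -5, 18]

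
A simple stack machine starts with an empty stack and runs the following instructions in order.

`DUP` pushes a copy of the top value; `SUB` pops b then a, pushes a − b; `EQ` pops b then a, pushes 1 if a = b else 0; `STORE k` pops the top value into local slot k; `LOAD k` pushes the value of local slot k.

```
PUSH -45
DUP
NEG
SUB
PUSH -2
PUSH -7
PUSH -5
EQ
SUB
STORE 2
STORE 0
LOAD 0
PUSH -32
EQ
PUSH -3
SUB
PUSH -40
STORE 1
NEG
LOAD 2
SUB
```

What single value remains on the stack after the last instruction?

-1

PUSH -45 → [-45]
DUP      → [-45, -45]
NEG      → [-45, 45]
SUB      → [-90]
PUSH -2  → [-90, -2]
PUSH -7  → [-90, -2, -7]
PUSH -5  → [-90, -2, -7, -5]
EQ       → [-90, -2, 0]
SUB      → [-90, -2]
STORE 2  → [-90]
STORE 0  → []
LOAD 0   → [-90]
PUSH -32 → [-90, -32]
EQ       → [0]
PUSH -3  → [0, -3]
SUB      → [3]
PUSH -40 → [3, -40]
STORE 1  → [3]
NEG      → [-3]
LOAD 2   → [-3, -2]
SUB      → [-1]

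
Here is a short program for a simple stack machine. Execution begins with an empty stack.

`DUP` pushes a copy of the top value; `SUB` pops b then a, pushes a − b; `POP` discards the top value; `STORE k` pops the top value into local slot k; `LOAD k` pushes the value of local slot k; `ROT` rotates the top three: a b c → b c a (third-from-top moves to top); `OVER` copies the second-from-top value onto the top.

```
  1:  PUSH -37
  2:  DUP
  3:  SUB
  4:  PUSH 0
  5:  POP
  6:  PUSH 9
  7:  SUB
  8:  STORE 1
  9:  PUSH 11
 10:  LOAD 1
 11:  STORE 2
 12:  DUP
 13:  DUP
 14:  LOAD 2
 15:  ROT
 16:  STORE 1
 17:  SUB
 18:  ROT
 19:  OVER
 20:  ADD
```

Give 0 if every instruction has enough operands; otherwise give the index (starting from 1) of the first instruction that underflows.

18

PUSH -37 : -37
DUP      : -37 -37
SUB      : 0
PUSH 0   : 0 0
POP      : 0
PUSH 9   : 0 9
SUB      : -9
STORE 1  : (empty)
PUSH 11  : 11
LOAD 1   : 11 -9
STORE 2  : 11
DUP      : 11 11
DUP      : 11 11 11
LOAD 2   : 11 11 11 -9
ROT      : 11 11 -9 11
STORE 1  : 11 11 -9
SUB      : 11 20
ROT  — needs 3 operands, stack has 2 → underflow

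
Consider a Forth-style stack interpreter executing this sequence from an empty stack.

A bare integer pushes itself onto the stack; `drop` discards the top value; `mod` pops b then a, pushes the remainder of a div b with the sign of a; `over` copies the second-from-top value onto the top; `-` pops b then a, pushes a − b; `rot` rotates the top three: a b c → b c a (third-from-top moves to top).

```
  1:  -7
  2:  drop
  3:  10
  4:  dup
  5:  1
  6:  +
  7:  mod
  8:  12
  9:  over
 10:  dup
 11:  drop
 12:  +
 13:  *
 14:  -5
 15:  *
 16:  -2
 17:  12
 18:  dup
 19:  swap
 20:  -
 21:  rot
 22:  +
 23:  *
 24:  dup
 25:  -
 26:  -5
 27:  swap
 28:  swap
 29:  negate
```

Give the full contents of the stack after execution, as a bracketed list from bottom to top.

-7      -7
drop    (empty)
10      10
dup     10 10
1       10 10 1
+       10 11
mod     10
12      10 12
over    10 12 10
dup     10 12 10 10
drop    10 12 10
+       10 22
*       220
-5      220 -5
*       -1100
-2      -1100 -2
12      -1100 -2 12
dup     -1100 -2 12 12
swap    -1100 -2 12 12
-       -1100 -2 0
rot     -2 0 -1100
+       -2 -1100
*       2200
dup     2200 2200
-       0
-5      0 -5
swap    -5 0
swap    0 -5
negate  0 5

[0, 5]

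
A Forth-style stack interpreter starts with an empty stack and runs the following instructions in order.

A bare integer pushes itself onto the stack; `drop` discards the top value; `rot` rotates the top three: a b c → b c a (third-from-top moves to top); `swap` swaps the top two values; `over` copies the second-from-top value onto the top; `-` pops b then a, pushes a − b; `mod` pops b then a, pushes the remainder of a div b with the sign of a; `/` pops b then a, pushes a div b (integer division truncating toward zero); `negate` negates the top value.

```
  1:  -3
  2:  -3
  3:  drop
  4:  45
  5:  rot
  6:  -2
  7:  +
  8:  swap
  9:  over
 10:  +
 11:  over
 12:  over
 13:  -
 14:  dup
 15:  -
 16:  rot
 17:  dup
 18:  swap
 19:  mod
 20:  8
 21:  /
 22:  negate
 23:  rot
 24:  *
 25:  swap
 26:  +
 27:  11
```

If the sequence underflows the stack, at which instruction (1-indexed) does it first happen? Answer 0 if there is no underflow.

5

-3    [-3]
-3    [-3, -3]
drop  [-3]
45    [-3, 45]
rot  — needs 3 operands, stack has 2 → underflow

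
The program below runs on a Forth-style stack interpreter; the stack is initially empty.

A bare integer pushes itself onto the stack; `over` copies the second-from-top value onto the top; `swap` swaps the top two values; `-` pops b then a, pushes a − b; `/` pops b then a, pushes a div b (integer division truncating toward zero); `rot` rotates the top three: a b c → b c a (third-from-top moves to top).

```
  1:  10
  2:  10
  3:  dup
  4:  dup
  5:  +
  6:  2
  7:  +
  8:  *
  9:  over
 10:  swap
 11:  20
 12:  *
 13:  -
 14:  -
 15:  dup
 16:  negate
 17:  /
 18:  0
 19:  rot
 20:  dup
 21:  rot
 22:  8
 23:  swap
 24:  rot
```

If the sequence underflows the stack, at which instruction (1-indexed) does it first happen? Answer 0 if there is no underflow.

19

10     : 10
10     : 10 10
dup    : 10 10 10
dup    : 10 10 10 10
+      : 10 10 20
2      : 10 10 20 2
+      : 10 10 22
*      : 10 220
over   : 10 220 10
swap   : 10 10 220
20     : 10 10 220 20
*      : 10 10 4400
-      : 10 -4390
-      : 4400
dup    : 4400 4400
negate : 4400 -4400
/      : -1
0      : -1 0
rot  — needs 3 operands, stack has 2 → underflow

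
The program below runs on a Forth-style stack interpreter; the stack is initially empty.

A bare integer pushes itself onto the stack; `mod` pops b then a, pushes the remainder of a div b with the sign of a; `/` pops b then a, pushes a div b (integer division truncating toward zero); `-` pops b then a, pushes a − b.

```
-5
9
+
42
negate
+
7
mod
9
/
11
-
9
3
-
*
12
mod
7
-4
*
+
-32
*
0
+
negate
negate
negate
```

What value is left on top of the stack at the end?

-5     → [-5]
9      → [-5, 9]
+      → [4]
42     → [4, 42]
negate → [4, -42]
+      → [-38]
7      → [-38, 7]
mod    → [-3]
9      → [-3, 9]
/      → [0]
11     → [0, 11]
-      → [-11]
9      → [-11, 9]
3      → [-11, 9, 3]
-      → [-11, 6]
*      → [-66]
12     → [-66, 12]
mod    → [-6]
7      → [-6, 7]
-4     → [-6, 7, -4]
*      → [-6, -28]
+      → [-34]
-32    → [-34, -32]
*      → [1088]
0      → [1088, 0]
+      → [1088]
negate → [-1088]
negate → [1088]
negate → [-1088]

-1088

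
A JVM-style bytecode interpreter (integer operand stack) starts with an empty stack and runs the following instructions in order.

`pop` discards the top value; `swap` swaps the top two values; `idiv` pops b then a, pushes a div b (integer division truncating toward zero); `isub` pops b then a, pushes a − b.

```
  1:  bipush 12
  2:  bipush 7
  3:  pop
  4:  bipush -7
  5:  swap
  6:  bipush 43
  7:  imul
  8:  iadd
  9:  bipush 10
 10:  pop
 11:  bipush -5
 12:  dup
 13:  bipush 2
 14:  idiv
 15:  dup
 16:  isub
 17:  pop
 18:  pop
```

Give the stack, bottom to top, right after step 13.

[509, -5, -5, 2]

bipush 12 -> [12]
bipush 7  -> [12, 7]
pop       -> [12]
bipush -7 -> [12, -7]
swap      -> [-7, 12]
bipush 43 -> [-7, 12, 43]
imul      -> [-7, 516]
iadd      -> [509]
bipush 10 -> [509, 10]
pop       -> [509]
bipush -5 -> [509, -5]
dup       -> [509, -5, -5]
bipush 2  -> [509, -5, -5, 2]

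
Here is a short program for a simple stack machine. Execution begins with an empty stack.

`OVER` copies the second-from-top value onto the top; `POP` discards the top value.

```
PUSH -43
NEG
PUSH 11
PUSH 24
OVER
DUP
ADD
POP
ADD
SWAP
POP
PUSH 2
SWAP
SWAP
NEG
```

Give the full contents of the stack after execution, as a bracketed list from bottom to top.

PUSH -43 → -43
NEG      → 43
PUSH 11  → 43 11
PUSH 24  → 43 11 24
OVER     → 43 11 24 11
DUP      → 43 11 24 11 11
ADD      → 43 11 24 22
POP      → 43 11 24
ADD      → 43 35
SWAP     → 35 43
POP      → 35
PUSH 2   → 35 2
SWAP     → 2 35
SWAP     → 35 2
NEG      → 35 -2

[35, -2]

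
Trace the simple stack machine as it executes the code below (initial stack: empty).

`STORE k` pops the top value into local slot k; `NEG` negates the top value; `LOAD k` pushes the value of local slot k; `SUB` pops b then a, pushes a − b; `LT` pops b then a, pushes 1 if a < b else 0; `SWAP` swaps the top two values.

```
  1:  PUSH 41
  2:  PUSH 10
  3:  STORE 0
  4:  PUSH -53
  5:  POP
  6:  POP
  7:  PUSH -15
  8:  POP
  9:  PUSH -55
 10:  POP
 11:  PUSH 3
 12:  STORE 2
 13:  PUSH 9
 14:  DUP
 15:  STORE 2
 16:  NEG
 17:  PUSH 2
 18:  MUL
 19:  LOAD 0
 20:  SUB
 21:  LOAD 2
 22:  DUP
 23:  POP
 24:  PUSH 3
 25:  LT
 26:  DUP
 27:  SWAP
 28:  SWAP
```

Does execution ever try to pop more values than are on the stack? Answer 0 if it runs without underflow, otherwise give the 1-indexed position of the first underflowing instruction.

0

PUSH 41  : [41]
PUSH 10  : [41, 10]
STORE 0  : [41]
PUSH -53 : [41, -53]
POP      : [41]
POP      : []
PUSH -15 : [-15]
POP      : []
PUSH -55 : [-55]
POP      : []
PUSH 3   : [3]
STORE 2  : []
PUSH 9   : [9]
DUP      : [9, 9]
STORE 2  : [9]
NEG      : [-9]
PUSH 2   : [-9, 2]
MUL      : [-18]
LOAD 0   : [-18, 10]
SUB      : [-28]
LOAD 2   : [-28, 9]
DUP      : [-28, 9, 9]
POP      : [-28, 9]
PUSH 3   : [-28, 9, 3]
LT       : [-28, 0]
DUP      : [-28, 0, 0]
SWAP     : [-28, 0, 0]
SWAP     : [-28, 0, 0]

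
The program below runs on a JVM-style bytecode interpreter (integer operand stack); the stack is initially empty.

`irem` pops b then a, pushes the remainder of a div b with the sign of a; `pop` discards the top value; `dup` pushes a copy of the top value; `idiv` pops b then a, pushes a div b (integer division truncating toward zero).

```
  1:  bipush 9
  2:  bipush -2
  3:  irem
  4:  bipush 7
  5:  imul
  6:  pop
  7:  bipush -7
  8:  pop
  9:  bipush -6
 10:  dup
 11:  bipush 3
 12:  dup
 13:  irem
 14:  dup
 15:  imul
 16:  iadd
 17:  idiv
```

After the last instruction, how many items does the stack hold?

bipush 9   9
bipush -2  9 -2
irem       1
bipush 7   1 7
imul       7
pop        (empty)
bipush -7  -7
pop        (empty)
bipush -6  -6
dup        -6 -6
bipush 3   -6 -6 3
dup        -6 -6 3 3
irem       -6 -6 0
dup        -6 -6 0 0
imul       -6 -6 0
iadd       -6 -6
idiv       1

1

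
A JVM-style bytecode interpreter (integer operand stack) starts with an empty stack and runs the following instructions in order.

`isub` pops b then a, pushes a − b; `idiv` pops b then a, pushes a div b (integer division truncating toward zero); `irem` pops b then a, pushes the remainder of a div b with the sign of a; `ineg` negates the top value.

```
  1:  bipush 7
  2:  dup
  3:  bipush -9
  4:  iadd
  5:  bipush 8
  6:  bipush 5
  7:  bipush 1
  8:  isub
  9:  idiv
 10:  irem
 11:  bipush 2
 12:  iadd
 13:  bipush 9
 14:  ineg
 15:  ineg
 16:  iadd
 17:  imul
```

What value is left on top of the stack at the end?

77

bipush 7  -> 7
dup       -> 7 7
bipush -9 -> 7 7 -9
iadd      -> 7 -2
bipush 8  -> 7 -2 8
bipush 5  -> 7 -2 8 5
bipush 1  -> 7 -2 8 5 1
isub      -> 7 -2 8 4
idiv      -> 7 -2 2
irem      -> 7 0
bipush 2  -> 7 0 2
iadd      -> 7 2
bipush 9  -> 7 2 9
ineg      -> 7 2 -9
ineg      -> 7 2 9
iadd      -> 7 11
imul      -> 77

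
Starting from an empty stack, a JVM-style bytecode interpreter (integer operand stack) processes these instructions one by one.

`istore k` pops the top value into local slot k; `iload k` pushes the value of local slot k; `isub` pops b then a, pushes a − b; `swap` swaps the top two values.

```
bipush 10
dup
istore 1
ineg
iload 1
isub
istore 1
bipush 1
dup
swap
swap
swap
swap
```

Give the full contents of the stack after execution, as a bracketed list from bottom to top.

bipush 10 -> 10
dup       -> 10 10
istore 1  -> 10
ineg      -> -10
iload 1   -> -10 10
isub      -> -20
istore 1  -> (empty)
bipush 1  -> 1
dup       -> 1 1
swap      -> 1 1
swap      -> 1 1
swap      -> 1 1
swap      -> 1 1

[1, 1]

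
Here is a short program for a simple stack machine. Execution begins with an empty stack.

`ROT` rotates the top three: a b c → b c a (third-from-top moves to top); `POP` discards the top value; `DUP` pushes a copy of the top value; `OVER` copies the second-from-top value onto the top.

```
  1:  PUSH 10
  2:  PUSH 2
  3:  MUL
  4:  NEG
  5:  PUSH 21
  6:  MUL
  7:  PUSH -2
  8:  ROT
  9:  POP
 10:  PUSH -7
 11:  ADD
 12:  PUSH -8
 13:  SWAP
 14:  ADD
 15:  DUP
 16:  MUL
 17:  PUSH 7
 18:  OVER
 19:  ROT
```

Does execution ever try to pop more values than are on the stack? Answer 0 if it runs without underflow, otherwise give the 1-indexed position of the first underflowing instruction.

PUSH 10 -> 10
PUSH 2  -> 10 2
MUL     -> 20
NEG     -> -20
PUSH 21 -> -20 21
MUL     -> -420
PUSH -2 -> -420 -2
ROT  — needs 3 operands, stack has 2 → underflow

8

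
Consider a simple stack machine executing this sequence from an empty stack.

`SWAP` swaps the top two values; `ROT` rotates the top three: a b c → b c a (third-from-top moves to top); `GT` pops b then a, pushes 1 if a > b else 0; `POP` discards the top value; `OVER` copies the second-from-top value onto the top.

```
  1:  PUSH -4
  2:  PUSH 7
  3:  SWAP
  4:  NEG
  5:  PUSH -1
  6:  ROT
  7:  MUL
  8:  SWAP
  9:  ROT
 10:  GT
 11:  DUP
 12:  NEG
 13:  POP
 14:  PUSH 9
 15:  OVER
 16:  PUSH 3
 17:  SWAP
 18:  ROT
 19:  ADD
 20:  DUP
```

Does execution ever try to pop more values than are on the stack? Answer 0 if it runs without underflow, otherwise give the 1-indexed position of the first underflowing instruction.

9

PUSH -4 : -4
PUSH 7  : -4 7
SWAP    : 7 -4
NEG     : 7 4
PUSH -1 : 7 4 -1
ROT     : 4 -1 7
MUL     : 4 -7
SWAP    : -7 4
ROT  — needs 3 operands, stack has 2 → underflow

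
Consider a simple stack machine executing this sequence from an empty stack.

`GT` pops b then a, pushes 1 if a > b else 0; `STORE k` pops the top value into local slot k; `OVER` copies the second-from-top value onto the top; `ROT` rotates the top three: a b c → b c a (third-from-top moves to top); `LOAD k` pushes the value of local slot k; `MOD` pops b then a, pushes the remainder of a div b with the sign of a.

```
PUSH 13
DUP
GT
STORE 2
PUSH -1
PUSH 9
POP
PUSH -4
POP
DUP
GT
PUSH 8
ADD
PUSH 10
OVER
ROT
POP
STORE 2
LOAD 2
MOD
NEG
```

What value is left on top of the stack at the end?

-2

PUSH 13  [13]
DUP      [13, 13]
GT       [0]
STORE 2  []
PUSH -1  [-1]
PUSH 9   [-1, 9]
POP      [-1]
PUSH -4  [-1, -4]
POP      [-1]
DUP      [-1, -1]
GT       [0]
PUSH 8   [0, 8]
ADD      [8]
PUSH 10  [8, 10]
OVER     [8, 10, 8]
ROT      [10, 8, 8]
POP      [10, 8]
STORE 2  [10]
LOAD 2   [10, 8]
MOD      [2]
NEG      [-2]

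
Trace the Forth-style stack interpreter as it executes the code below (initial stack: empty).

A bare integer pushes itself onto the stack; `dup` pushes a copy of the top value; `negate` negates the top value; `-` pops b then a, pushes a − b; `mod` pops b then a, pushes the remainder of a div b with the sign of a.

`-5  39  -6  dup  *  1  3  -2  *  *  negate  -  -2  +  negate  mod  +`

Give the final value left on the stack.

-5     : -5
39     : -5 39
-6     : -5 39 -6
dup    : -5 39 -6 -6
*      : -5 39 36
1      : -5 39 36 1
3      : -5 39 36 1 3
-2     : -5 39 36 1 3 -2
*      : -5 39 36 1 -6
*      : -5 39 36 -6
negate : -5 39 36 6
-      : -5 39 30
-2     : -5 39 30 -2
+      : -5 39 28
negate : -5 39 -28
mod    : -5 11
+      : 6

6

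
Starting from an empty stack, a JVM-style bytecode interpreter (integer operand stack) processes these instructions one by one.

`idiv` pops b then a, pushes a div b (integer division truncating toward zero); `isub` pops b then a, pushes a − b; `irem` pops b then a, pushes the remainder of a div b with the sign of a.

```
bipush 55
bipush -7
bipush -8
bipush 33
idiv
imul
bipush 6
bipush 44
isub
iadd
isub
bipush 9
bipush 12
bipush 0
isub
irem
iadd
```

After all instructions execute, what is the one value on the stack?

102

bipush 55 -> 55
bipush -7 -> 55 -7
bipush -8 -> 55 -7 -8
bipush 33 -> 55 -7 -8 33
idiv      -> 55 -7 0
imul      -> 55 0
bipush 6  -> 55 0 6
bipush 44 -> 55 0 6 44
isub      -> 55 0 -38
iadd      -> 55 -38
isub      -> 93
bipush 9  -> 93 9
bipush 12 -> 93 9 12
bipush 0  -> 93 9 12 0
isub      -> 93 9 12
irem      -> 93 9
iadd      -> 102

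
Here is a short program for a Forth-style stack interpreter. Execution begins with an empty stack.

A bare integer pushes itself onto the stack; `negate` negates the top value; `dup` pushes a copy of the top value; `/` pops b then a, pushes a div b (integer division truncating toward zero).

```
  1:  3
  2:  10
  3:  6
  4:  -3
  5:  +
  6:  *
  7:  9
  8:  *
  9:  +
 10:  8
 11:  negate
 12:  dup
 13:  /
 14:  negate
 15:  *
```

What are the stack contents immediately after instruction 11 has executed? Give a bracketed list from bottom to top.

3       [3]
10      [3, 10]
6       [3, 10, 6]
-3      [3, 10, 6, -3]
+       [3, 10, 3]
*       [3, 30]
9       [3, 30, 9]
*       [3, 270]
+       [273]
8       [273, 8]
negate  [273, -8]

[273, -8]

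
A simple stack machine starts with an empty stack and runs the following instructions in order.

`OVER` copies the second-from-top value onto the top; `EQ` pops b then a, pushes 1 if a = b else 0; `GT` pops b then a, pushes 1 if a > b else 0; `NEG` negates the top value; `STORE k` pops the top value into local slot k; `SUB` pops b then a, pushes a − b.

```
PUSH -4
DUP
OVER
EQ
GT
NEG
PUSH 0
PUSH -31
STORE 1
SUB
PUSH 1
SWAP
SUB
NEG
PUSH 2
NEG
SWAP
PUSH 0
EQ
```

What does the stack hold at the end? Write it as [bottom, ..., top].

[-2, 0]

PUSH -4  → -4
DUP      → -4 -4
OVER     → -4 -4 -4
EQ       → -4 1
GT       → 0
NEG      → 0
PUSH 0   → 0 0
PUSH -31 → 0 0 -31
STORE 1  → 0 0
SUB      → 0
PUSH 1   → 0 1
SWAP     → 1 0
SUB      → 1
NEG      → -1
PUSH 2   → -1 2
NEG      → -1 -2
SWAP     → -2 -1
PUSH 0   → -2 -1 0
EQ       → -2 0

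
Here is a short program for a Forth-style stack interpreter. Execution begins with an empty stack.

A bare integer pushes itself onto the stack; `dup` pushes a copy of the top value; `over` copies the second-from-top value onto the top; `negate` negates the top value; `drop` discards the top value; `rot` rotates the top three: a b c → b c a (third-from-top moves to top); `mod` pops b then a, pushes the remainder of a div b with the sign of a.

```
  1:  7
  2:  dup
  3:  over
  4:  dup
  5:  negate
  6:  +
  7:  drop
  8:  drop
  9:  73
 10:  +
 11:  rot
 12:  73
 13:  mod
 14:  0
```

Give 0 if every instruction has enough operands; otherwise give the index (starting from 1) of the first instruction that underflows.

11

7      : 7
dup    : 7 7
over   : 7 7 7
dup    : 7 7 7 7
negate : 7 7 7 -7
+      : 7 7 0
drop   : 7 7
drop   : 7
73     : 7 73
+      : 80
rot  — needs 3 operands, stack has 1 → underflow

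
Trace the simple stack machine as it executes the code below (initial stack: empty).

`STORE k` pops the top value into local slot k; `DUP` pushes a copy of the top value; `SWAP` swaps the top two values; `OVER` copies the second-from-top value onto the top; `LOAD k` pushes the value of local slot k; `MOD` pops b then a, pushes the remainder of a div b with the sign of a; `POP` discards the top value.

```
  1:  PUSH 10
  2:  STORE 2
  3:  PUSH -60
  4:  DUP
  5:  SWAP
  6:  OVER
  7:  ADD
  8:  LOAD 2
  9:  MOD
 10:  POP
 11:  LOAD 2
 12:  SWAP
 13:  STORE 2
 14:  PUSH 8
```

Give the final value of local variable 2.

-60

PUSH 10  : [10]
STORE 2  : []
PUSH -60 : [-60]
DUP      : [-60, -60]
SWAP     : [-60, -60]
OVER     : [-60, -60, -60]
ADD      : [-60, -120]
LOAD 2   : [-60, -120, 10]
MOD      : [-60, 0]
POP      : [-60]
LOAD 2   : [-60, 10]
SWAP     : [10, -60]
STORE 2  : [10]
PUSH 8   : [10, 8]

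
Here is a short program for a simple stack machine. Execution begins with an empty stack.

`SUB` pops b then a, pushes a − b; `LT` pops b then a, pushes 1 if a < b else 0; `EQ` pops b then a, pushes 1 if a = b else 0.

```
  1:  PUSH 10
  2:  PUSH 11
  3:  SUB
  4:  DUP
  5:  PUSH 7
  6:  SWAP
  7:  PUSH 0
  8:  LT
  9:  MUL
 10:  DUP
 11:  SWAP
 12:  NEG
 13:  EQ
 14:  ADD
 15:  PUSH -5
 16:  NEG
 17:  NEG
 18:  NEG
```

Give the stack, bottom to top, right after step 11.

PUSH 10 : [10]
PUSH 11 : [10, 11]
SUB     : [-1]
DUP     : [-1, -1]
PUSH 7  : [-1, -1, 7]
SWAP    : [-1, 7, -1]
PUSH 0  : [-1, 7, -1, 0]
LT      : [-1, 7, 1]
MUL     : [-1, 7]
DUP     : [-1, 7, 7]
SWAP    : [-1, 7, 7]

[-1, 7, 7]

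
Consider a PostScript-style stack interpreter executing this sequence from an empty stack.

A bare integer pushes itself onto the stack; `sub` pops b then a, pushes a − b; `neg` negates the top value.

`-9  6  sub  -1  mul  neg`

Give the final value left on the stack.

-15

-9  → -9
6   → -9 6
sub → -15
-1  → -15 -1
mul → 15
neg → -15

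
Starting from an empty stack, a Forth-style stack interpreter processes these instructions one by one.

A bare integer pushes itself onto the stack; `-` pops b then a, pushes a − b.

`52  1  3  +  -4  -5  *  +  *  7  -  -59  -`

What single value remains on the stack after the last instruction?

52  : 52
1   : 52 1
3   : 52 1 3
+   : 52 4
-4  : 52 4 -4
-5  : 52 4 -4 -5
*   : 52 4 20
+   : 52 24
*   : 1248
7   : 1248 7
-   : 1241
-59 : 1241 -59
-   : 1300

1300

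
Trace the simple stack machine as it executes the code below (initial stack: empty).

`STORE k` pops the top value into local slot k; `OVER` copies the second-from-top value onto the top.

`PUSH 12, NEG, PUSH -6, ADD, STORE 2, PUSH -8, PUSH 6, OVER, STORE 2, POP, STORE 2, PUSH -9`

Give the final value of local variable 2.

-8

PUSH 12 : 12
NEG     : -12
PUSH -6 : -12 -6
ADD     : -18
STORE 2 : (empty)
PUSH -8 : -8
PUSH 6  : -8 6
OVER    : -8 6 -8
STORE 2 : -8 6
POP     : -8
STORE 2 : (empty)
PUSH -9 : -9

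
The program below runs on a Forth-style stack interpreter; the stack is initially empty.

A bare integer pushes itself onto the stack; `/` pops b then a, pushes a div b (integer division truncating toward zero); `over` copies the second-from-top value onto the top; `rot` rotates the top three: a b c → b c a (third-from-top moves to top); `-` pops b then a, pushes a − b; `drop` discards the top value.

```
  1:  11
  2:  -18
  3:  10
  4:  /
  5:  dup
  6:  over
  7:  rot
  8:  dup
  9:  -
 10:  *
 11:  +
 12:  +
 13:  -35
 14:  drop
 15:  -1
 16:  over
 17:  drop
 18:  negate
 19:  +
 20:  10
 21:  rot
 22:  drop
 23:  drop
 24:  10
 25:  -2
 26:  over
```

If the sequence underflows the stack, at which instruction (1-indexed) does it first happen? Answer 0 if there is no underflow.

21

11     → [11]
-18    → [11, -18]
10     → [11, -18, 10]
/      → [11, -1]
dup    → [11, -1, -1]
over   → [11, -1, -1, -1]
rot    → [11, -1, -1, -1]
dup    → [11, -1, -1, -1, -1]
-      → [11, -1, -1, 0]
*      → [11, -1, 0]
+      → [11, -1]
+      → [10]
-35    → [10, -35]
drop   → [10]
-1     → [10, -1]
over   → [10, -1, 10]
drop   → [10, -1]
negate → [10, 1]
+      → [11]
10     → [11, 10]
rot  — needs 3 operands, stack has 2 → underflow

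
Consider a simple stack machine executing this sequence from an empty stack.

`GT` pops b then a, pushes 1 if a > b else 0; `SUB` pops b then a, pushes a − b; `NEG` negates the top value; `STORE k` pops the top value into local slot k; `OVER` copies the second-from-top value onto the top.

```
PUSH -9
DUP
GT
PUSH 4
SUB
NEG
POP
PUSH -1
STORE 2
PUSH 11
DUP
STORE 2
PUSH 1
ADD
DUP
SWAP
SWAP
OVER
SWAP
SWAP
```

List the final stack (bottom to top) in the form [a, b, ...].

PUSH -9 : [-9]
DUP     : [-9, -9]
GT      : [0]
PUSH 4  : [0, 4]
SUB     : [-4]
NEG     : [4]
POP     : []
PUSH -1 : [-1]
STORE 2 : []
PUSH 11 : [11]
DUP     : [11, 11]
STORE 2 : [11]
PUSH 1  : [11, 1]
ADD     : [12]
DUP     : [12, 12]
SWAP    : [12, 12]
SWAP    : [12, 12]
OVER    : [12, 12, 12]
SWAP    : [12, 12, 12]
SWAP    : [12, 12, 12]

[12, 12, 12]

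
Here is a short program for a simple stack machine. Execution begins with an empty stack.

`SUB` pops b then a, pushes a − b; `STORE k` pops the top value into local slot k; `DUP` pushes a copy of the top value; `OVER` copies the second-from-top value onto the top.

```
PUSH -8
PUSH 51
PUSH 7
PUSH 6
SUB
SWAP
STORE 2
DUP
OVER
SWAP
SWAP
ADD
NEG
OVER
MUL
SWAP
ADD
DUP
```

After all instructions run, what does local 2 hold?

PUSH -8 → -8
PUSH 51 → -8 51
PUSH 7  → -8 51 7
PUSH 6  → -8 51 7 6
SUB     → -8 51 1
SWAP    → -8 1 51
STORE 2 → -8 1
DUP     → -8 1 1
OVER    → -8 1 1 1
SWAP    → -8 1 1 1
SWAP    → -8 1 1 1
ADD     → -8 1 2
NEG     → -8 1 -2
OVER    → -8 1 -2 1
MUL     → -8 1 -2
SWAP    → -8 -2 1
ADD     → -8 -1
DUP     → -8 -1 -1

51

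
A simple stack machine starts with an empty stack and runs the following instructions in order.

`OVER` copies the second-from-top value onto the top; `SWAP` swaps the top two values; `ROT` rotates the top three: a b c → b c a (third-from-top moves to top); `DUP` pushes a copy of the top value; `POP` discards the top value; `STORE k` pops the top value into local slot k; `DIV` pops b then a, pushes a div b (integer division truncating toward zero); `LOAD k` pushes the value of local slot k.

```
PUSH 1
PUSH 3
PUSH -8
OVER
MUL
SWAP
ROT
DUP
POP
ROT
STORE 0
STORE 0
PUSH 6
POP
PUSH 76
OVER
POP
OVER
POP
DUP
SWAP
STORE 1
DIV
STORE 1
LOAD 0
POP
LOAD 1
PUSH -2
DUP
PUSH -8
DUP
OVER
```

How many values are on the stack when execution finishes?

6

PUSH 1   [1]
PUSH 3   [1, 3]
PUSH -8  [1, 3, -8]
OVER     [1, 3, -8, 3]
MUL      [1, 3, -24]
SWAP     [1, -24, 3]
ROT      [-24, 3, 1]
DUP      [-24, 3, 1, 1]
POP      [-24, 3, 1]
ROT      [3, 1, -24]
STORE 0  [3, 1]
STORE 0  [3]
PUSH 6   [3, 6]
POP      [3]
PUSH 76  [3, 76]
OVER     [3, 76, 3]
POP      [3, 76]
OVER     [3, 76, 3]
POP      [3, 76]
DUP      [3, 76, 76]
SWAP     [3, 76, 76]
STORE 1  [3, 76]
DIV      [0]
STORE 1  []
LOAD 0   [1]
POP      []
LOAD 1   [0]
PUSH -2  [0, -2]
DUP      [0, -2, -2]
PUSH -8  [0, -2, -2, -8]
DUP      [0, -2, -2, -8, -8]
OVER     [0, -2, -2, -8, -8, -8]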